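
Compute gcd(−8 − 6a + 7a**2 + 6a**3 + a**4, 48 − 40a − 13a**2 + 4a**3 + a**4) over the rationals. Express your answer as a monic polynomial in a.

−4 + 3a + a**2

Repeated division with remainder:
  a**4 + 6a**3 + 7a**2 − 6a − 8 = (a**4 + 4a**3 − 13a**2 − 40a + 48) + (2a**3 + 20a**2 + 34a − 56)
  a**4 + 4a**3 − 13a**2 − 40a + 48 = ((1/2)a − 3)(2a**3 + 20a**2 + 34a − 56) + (30a**2 + 90a − 120)
  2a**3 + 20a**2 + 34a − 56 = ((1/15)a + 7/15)(30a**2 + 90a − 120) + (0)
Last nonzero remainder: 30a**2 + 90a − 120. Dividing through by 30 gives the monic gcd a**2 + 3a − 4.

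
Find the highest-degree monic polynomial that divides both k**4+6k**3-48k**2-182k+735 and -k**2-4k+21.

Euclidean algorithm in ℚ[k]:
  k**4+6k**3-48k**2-182k+735 = (-k**2-2k+35)(-k**2-4k+21) + (0)
Last nonzero remainder: -k**2-4k+21. Dividing through by -1 gives the monic gcd k**2+4k-21.

k**2+4k-21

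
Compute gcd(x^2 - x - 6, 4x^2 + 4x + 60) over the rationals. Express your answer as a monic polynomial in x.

1

Euclidean algorithm in ℚ[x]:
  x^2 - x - 6 = (1/4)(4x^2 + 4x + 60) + (-2x - 21)
  4x^2 + 4x + 60 = (-2x + 19)(-2x - 21) + (459)
  -2x - 21 = (-(2/459)x - 7/153)(459) + (0)
The last nonzero remainder is the constant 459, so the polynomials are coprime and gcd = 1.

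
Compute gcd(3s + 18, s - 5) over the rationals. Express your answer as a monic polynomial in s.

Euclidean algorithm in ℚ[s]:
  3s + 18 = (3)(s - 5) + (33)
  s - 5 = ((1/33)s - 5/33)(33) + (0)
The last nonzero remainder is the constant 33, so the polynomials are coprime and gcd = 1.

1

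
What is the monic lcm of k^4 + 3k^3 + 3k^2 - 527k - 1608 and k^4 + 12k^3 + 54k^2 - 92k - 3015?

Euclidean algorithm in ℚ[k]:
  k^4 + 3k^3 + 3k^2 - 527k - 1608 = (k^4 + 12k^3 + 54k^2 - 92k - 3015) + (-9k^3 - 51k^2 - 435k + 1407)
  k^4 + 12k^3 + 54k^2 - 92k - 3015 = (-(1/9)k - 19/27)(-9k^3 - 51k^2 - 435k + 1407) + (-(272/9)k^2 - (2176/9)k - 18224/9)
  -9k^3 - 51k^2 - 435k + 1407 = ((81/272)k - 189/272)(-(272/9)k^2 - (2176/9)k - 18224/9) + (0)
Last nonzero remainder: -(272/9)k^2 - (2176/9)k - 18224/9. Dividing through by -272/9 gives the monic gcd k^2 + 8k + 67.
Then lcm(f, g) = f·g / gcd(f, g); expanding and making the result monic gives the answer.

k^6 + 7k^5 - 30k^4 - 650k^3 - 3851k^2 + 17283k + 72360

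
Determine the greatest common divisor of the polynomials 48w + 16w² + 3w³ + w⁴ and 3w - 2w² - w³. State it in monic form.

Euclidean algorithm in ℚ[w]:
  w⁴ + 3w³ + 16w² + 48w = (-w - 1)(-w³ - 2w² + 3w) + (17w² + 51w)
  -w³ - 2w² + 3w = (-(1/17)w + 1/17)(17w² + 51w) + (0)
Last nonzero remainder: 17w² + 51w. Dividing through by 17 gives the monic gcd w² + 3w.

3w + w²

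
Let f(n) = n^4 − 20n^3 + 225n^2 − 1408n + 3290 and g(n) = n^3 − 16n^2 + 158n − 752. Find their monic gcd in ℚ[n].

n^2 − 8n + 94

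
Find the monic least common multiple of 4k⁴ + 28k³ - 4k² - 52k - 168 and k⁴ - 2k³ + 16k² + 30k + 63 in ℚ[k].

k⁶ + 3k⁵ - 8k⁴ + 138k³ - 11k² - 105k - 882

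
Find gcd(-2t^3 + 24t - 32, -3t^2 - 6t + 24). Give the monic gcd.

By polynomial division,
  -2t^3 + 24t - 32 = ((2/3)t - 4/3)(-3t^2 - 6t + 24) + (0)
Last nonzero remainder: -3t^2 - 6t + 24. Dividing through by -3 gives the monic gcd t^2 + 2t - 8.

t^2 + 2t - 8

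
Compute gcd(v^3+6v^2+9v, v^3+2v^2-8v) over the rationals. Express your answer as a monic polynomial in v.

By polynomial division,
  v^3+6v^2+9v = (v^3+2v^2-8v) + (4v^2+17v)
  v^3+2v^2-8v = ((1/4)v-9/16)(4v^2+17v) + ((25/16)v)
  4v^2+17v = ((64/25)v+272/25)((25/16)v) + (0)
Last nonzero remainder: (25/16)v. Dividing through by 25/16 gives the monic gcd v.

v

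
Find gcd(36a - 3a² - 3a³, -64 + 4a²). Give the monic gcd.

Euclidean algorithm in ℚ[a]:
  -3a³ - 3a² + 36a = (-(3/4)a - 3/4)(4a² - 64) + (-12a - 48)
  4a² - 64 = (-(1/3)a + 4/3)(-12a - 48) + (0)
Last nonzero remainder: -12a - 48. Dividing through by -12 gives the monic gcd a + 4.

4 + a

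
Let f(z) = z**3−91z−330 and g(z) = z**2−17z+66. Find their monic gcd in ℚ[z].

Euclidean algorithm in ℚ[z]:
  z**3−91z−330 = (z+17)(z**2−17z+66) + (132z−1452)
  z**2−17z+66 = ((1/132)z−1/22)(132z−1452) + (0)
Last nonzero remainder: 132z−1452. Dividing through by 132 gives the monic gcd z−11.

z−11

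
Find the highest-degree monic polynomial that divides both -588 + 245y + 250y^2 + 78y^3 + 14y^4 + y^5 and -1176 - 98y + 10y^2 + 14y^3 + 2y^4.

Repeated division with remainder:
  y^5 + 14y^4 + 78y^3 + 250y^2 + 245y - 588 = ((1/2)y + 7/2)(2y^4 + 14y^3 + 10y^2 - 98y - 1176) + (24y^3 + 264y^2 + 1176y + 3528)
  2y^4 + 14y^3 + 10y^2 - 98y - 1176 = ((1/12)y - 1/3)(24y^3 + 264y^2 + 1176y + 3528) + (0)
Last nonzero remainder: 24y^3 + 264y^2 + 1176y + 3528. Dividing through by 24 gives the monic gcd y^3 + 11y^2 + 49y + 147.

147 + 49y + 11y^2 + y^3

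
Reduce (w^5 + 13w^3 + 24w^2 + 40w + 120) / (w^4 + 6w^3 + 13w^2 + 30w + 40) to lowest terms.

(w^2 - 2w + 12)/(w + 4)

Euclidean algorithm in ℚ[w]:
  w^5 + 13w^3 + 24w^2 + 40w + 120 = (w - 6)(w^4 + 6w^3 + 13w^2 + 30w + 40) + (36w^3 + 72w^2 + 180w + 360)
  w^4 + 6w^3 + 13w^2 + 30w + 40 = ((1/36)w + 1/9)(36w^3 + 72w^2 + 180w + 360) + (0)
Last nonzero remainder: 36w^3 + 72w^2 + 180w + 360. Dividing through by 36 gives the monic gcd w^3 + 2w^2 + 5w + 10.
Cancel w^3 + 2w^2 + 5w + 10 from numerator and denominator to get the reduced form.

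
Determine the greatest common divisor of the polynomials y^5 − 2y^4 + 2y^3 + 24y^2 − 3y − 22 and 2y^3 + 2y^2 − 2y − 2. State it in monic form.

By polynomial division,
  y^5 − 2y^4 + 2y^3 + 24y^2 − 3y − 22 = ((1/2)y^2 − (3/2)y + 3)(2y^3 + 2y^2 − 2y − 2) + (16y^2 − 16)
  2y^3 + 2y^2 − 2y − 2 = ((1/8)y + 1/8)(16y^2 − 16) + (0)
Last nonzero remainder: 16y^2 − 16. Dividing through by 16 gives the monic gcd y^2 − 1.

y^2 − 1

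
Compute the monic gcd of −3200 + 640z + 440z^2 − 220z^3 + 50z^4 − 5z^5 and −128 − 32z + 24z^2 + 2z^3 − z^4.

Apply the Euclidean algorithm:
  −5z^5 + 50z^4 − 220z^3 + 440z^2 + 640z − 3200 = (5z − 40)(−z^4 + 2z^3 + 24z^2 − 32z − 128) + (−260z^3 + 1560z^2 − 8320)
  −z^4 + 2z^3 + 24z^2 − 32z − 128 = ((1/260)z + 1/65)(−260z^3 + 1560z^2 − 8320) + (0)
Last nonzero remainder: −260z^3 + 1560z^2 − 8320. Dividing through by −260 gives the monic gcd z^3 − 6z^2 + 32.

32 − 6z^2 + z^3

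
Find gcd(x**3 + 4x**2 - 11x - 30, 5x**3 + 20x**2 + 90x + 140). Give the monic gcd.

x + 2

By polynomial division,
  x**3 + 4x**2 - 11x - 30 = (1/5)(5x**3 + 20x**2 + 90x + 140) + (-29x - 58)
  5x**3 + 20x**2 + 90x + 140 = (-(5/29)x**2 - (10/29)x - 70/29)(-29x - 58) + (0)
Last nonzero remainder: -29x - 58. Dividing through by -29 gives the monic gcd x + 2.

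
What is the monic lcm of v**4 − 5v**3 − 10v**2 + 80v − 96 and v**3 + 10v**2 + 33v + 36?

v**6 + v**5 − 31v**4 − 25v**3 + 294v**2 + 144v − 864

By polynomial division,
  v**4 − 5v**3 − 10v**2 + 80v − 96 = (v − 15)(v**3 + 10v**2 + 33v + 36) + (107v**2 + 539v + 444)
  v**3 + 10v**2 + 33v + 36 = ((1/107)v + 531/11449)(107v**2 + 539v + 444) + ((44100/11449)v + 176400/11449)
  107v**2 + 539v + 444 = ((1225043/44100)v + 423613/14700)((44100/11449)v + 176400/11449) + (0)
Last nonzero remainder: (44100/11449)v + 176400/11449. Dividing through by 44100/11449 gives the monic gcd v + 4.
Then lcm(f, g) = f·g / gcd(f, g); expanding and making the result monic gives the answer.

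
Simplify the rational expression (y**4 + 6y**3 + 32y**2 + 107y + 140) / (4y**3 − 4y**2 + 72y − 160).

(y**2 + 5y + 7)/(4y − 8)

Repeated division with remainder:
  y**4 + 6y**3 + 32y**2 + 107y + 140 = ((1/4)y + 7/4)(4y**3 − 4y**2 + 72y − 160) + (21y**2 + 21y + 420)
  4y**3 − 4y**2 + 72y − 160 = ((4/21)y − 8/21)(21y**2 + 21y + 420) + (0)
Last nonzero remainder: 21y**2 + 21y + 420. Dividing through by 21 gives the monic gcd y**2 + y + 20.
Cancel y**2 + y + 20 from numerator and denominator to get the reduced form.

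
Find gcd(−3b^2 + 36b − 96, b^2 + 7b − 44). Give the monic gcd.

By polynomial division,
  −3b^2 + 36b − 96 = (−3)(b^2 + 7b − 44) + (57b − 228)
  b^2 + 7b − 44 = ((1/57)b + 11/57)(57b − 228) + (0)
Last nonzero remainder: 57b − 228. Dividing through by 57 gives the monic gcd b − 4.

b − 4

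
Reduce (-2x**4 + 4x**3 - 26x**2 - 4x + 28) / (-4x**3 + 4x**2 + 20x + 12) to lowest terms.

(x**3 - 3x**2 + 16x - 14)/(2x**2 - 4x - 6)

Euclidean algorithm in ℚ[x]:
  -2x**4 + 4x**3 - 26x**2 - 4x + 28 = ((1/2)x - 1/2)(-4x**3 + 4x**2 + 20x + 12) + (-34x**2 + 34)
  -4x**3 + 4x**2 + 20x + 12 = ((2/17)x - 2/17)(-34x**2 + 34) + (16x + 16)
  -34x**2 + 34 = (-(17/8)x + 17/8)(16x + 16) + (0)
Last nonzero remainder: 16x + 16. Dividing through by 16 gives the monic gcd x + 1.
Cancel x + 1 from numerator and denominator to get the reduced form.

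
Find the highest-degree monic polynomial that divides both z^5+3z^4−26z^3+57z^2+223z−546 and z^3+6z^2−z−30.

z^2+z−6

By polynomial division,
  z^5+3z^4−26z^3+57z^2+223z−546 = (z^2−3z−7)(z^3+6z^2−z−30) + (126z^2+126z−756)
  z^3+6z^2−z−30 = ((1/126)z+5/126)(126z^2+126z−756) + (0)
Last nonzero remainder: 126z^2+126z−756. Dividing through by 126 gives the monic gcd z^2+z−6.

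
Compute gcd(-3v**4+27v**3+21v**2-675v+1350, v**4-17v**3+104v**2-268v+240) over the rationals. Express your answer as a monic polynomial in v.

v**2-11v+30

Apply the Euclidean algorithm:
  -3v**4+27v**3+21v**2-675v+1350 = (-3)(v**4-17v**3+104v**2-268v+240) + (-24v**3+333v**2-1479v+2070)
  v**4-17v**3+104v**2-268v+240 = (-(1/24)v+25/192)(-24v**3+333v**2-1479v+2070) + (-(63/64)v**2+(693/64)v-945/32)
  -24v**3+333v**2-1479v+2070 = ((512/21)v-1472/21)(-(63/64)v**2+(693/64)v-945/32) + (0)
Last nonzero remainder: -(63/64)v**2+(693/64)v-945/32. Dividing through by -63/64 gives the monic gcd v**2-11v+30.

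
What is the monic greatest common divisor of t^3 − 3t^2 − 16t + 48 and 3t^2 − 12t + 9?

t − 3

By polynomial division,
  t^3 − 3t^2 − 16t + 48 = ((1/3)t + 1/3)(3t^2 − 12t + 9) + (−15t + 45)
  3t^2 − 12t + 9 = (−(1/5)t + 1/5)(−15t + 45) + (0)
Last nonzero remainder: −15t + 45. Dividing through by −15 gives the monic gcd t − 3.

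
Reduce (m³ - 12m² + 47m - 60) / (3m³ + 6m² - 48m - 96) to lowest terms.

(m² - 8m + 15)/(3m² + 18m + 24)

By polynomial division,
  m³ - 12m² + 47m - 60 = (1/3)(3m³ + 6m² - 48m - 96) + (-14m² + 63m - 28)
  3m³ + 6m² - 48m - 96 = (-(3/14)m - 39/28)(-14m² + 63m - 28) + ((135/4)m - 135)
  -14m² + 63m - 28 = (-(56/135)m + 28/135)((135/4)m - 135) + (0)
Last nonzero remainder: (135/4)m - 135. Dividing through by 135/4 gives the monic gcd m - 4.
Cancel m - 4 from numerator and denominator to get the reduced form.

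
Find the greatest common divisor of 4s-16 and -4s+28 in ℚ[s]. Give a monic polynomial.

1

Apply the Euclidean algorithm:
  4s-16 = (-1)(-4s+28) + (12)
  -4s+28 = (-(1/3)s+7/3)(12) + (0)
The last nonzero remainder is the constant 12, so the polynomials are coprime and gcd = 1.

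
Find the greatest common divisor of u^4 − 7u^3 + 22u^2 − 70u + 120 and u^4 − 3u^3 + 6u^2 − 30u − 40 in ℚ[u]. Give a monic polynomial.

Apply the Euclidean algorithm:
  u^4 − 7u^3 + 22u^2 − 70u + 120 = (u^4 − 3u^3 + 6u^2 − 30u − 40) + (−4u^3 + 16u^2 − 40u + 160)
  u^4 − 3u^3 + 6u^2 − 30u − 40 = (−(1/4)u − 1/4)(−4u^3 + 16u^2 − 40u + 160) + (0)
Last nonzero remainder: −4u^3 + 16u^2 − 40u + 160. Dividing through by −4 gives the monic gcd u^3 − 4u^2 + 10u − 40.

u^3 − 4u^2 + 10u − 40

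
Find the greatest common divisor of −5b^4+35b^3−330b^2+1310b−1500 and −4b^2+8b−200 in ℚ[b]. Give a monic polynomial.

Euclidean algorithm in ℚ[b]:
  −5b^4+35b^3−330b^2+1310b−1500 = ((5/4)b^2−(25/4)b+15/2)(−4b^2+8b−200) + (0)
Last nonzero remainder: −4b^2+8b−200. Dividing through by −4 gives the monic gcd b^2−2b+50.

b^2−2b+50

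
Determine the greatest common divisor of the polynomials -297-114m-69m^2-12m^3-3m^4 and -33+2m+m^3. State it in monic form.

11+3m+m^2

Apply the Euclidean algorithm:
  -3m^4-12m^3-69m^2-114m-297 = (-3m-12)(m^3+2m-33) + (-63m^2-189m-693)
  m^3+2m-33 = (-(1/63)m+1/21)(-63m^2-189m-693) + (0)
Last nonzero remainder: -63m^2-189m-693. Dividing through by -63 gives the monic gcd m^2+3m+11.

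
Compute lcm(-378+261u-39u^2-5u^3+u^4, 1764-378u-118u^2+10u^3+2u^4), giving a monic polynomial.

Euclidean algorithm in ℚ[u]:
  u^4-5u^3-39u^2+261u-378 = (1/2)(2u^4+10u^3-118u^2-378u+1764) + (-10u^3+20u^2+450u-1260)
  2u^4+10u^3-118u^2-378u+1764 = (-(1/5)u-7/5)(-10u^3+20u^2+450u-1260) + (0)
Last nonzero remainder: -10u^3+20u^2+450u-1260. Dividing through by -10 gives the monic gcd u^3-2u^2-45u+126.
Then lcm(f, g) = f·g / gcd(f, g); expanding and making the result monic gives the answer.

-2646+1449u-12u^2-74u^3+2u^4+u^5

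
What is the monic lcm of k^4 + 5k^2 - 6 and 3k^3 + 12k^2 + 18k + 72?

Euclidean algorithm in ℚ[k]:
  k^4 + 5k^2 - 6 = ((1/3)k - 4/3)(3k^3 + 12k^2 + 18k + 72) + (15k^2 + 90)
  3k^3 + 12k^2 + 18k + 72 = ((1/5)k + 4/5)(15k^2 + 90) + (0)
Last nonzero remainder: 15k^2 + 90. Dividing through by 15 gives the monic gcd k^2 + 6.
Then lcm(f, g) = f·g / gcd(f, g); expanding and making the result monic gives the answer.

k^5 + 4k^4 + 5k^3 + 20k^2 - 6k - 24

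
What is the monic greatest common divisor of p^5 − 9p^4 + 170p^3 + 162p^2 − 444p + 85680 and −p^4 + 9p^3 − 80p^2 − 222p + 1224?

Repeated division with remainder:
  p^5 − 9p^4 + 170p^3 + 162p^2 − 444p + 85680 = (−p)(−p^4 + 9p^3 − 80p^2 − 222p + 1224) + (90p^3 − 60p^2 + 780p + 85680)
  −p^4 + 9p^3 − 80p^2 − 222p + 1224 = (−(1/90)p + 5/54)(90p^3 − 60p^2 + 780p + 85680) + (−(592/9)p^2 + (5920/9)p − 20128/3)
  90p^3 − 60p^2 + 780p + 85680 = (−(405/296)p − 945/74)(−(592/9)p^2 + (5920/9)p − 20128/3) + (0)
Last nonzero remainder: −(592/9)p^2 + (5920/9)p − 20128/3. Dividing through by −592/9 gives the monic gcd p^2 − 10p + 102.

p^2 − 10p + 102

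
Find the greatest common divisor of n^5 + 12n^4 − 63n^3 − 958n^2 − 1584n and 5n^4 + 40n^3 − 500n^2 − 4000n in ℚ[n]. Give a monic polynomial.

Euclidean algorithm in ℚ[n]:
  n^5 + 12n^4 − 63n^3 − 958n^2 − 1584n = ((1/5)n + 4/5)(5n^4 + 40n^3 − 500n^2 − 4000n) + (5n^3 + 242n^2 + 1616n)
  5n^4 + 40n^3 − 500n^2 − 4000n = (n − 202/5)(5n^3 + 242n^2 + 1616n) + ((38304/5)n^2 + (306432/5)n)
  5n^3 + 242n^2 + 1616n = ((25/38304)n + 505/19152)((38304/5)n^2 + (306432/5)n) + (0)
Last nonzero remainder: (38304/5)n^2 + (306432/5)n. Dividing through by 38304/5 gives the monic gcd n^2 + 8n.

n^2 + 8n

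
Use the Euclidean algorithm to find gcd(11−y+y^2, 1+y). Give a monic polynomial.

1

Repeated division with remainder:
  y^2−y+11 = (y−2)(y+1) + (13)
  y+1 = ((1/13)y+1/13)(13) + (0)
The last nonzero remainder is the constant 13, so the polynomials are coprime and gcd = 1.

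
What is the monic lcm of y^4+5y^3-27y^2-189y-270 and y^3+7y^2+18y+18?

y^6+9y^5-y^4-267y^3-1188y^2-2214y-1620

Euclidean algorithm in ℚ[y]:
  y^4+5y^3-27y^2-189y-270 = (y-2)(y^3+7y^2+18y+18) + (-31y^2-171y-234)
  y^3+7y^2+18y+18 = (-(1/31)y-46/961)(-31y^2-171y-234) + ((2178/961)y+6534/961)
  -31y^2-171y-234 = (-(29791/2178)y-12493/363)((2178/961)y+6534/961) + (0)
Last nonzero remainder: (2178/961)y+6534/961. Dividing through by 2178/961 gives the monic gcd y+3.
Then lcm(f, g) = f·g / gcd(f, g); expanding and making the result monic gives the answer.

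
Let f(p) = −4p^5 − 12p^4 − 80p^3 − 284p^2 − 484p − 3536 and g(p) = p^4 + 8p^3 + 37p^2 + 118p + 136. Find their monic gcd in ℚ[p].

Euclidean algorithm in ℚ[p]:
  −4p^5 − 12p^4 − 80p^3 − 284p^2 − 484p − 3536 = (−4p + 20)(p^4 + 8p^3 + 37p^2 + 118p + 136) + (−92p^3 − 552p^2 − 2300p − 6256)
  p^4 + 8p^3 + 37p^2 + 118p + 136 = (−(1/92)p − 1/46)(−92p^3 − 552p^2 − 2300p − 6256) + (0)
Last nonzero remainder: −92p^3 − 552p^2 − 2300p − 6256. Dividing through by −92 gives the monic gcd p^3 + 6p^2 + 25p + 68.

p^3 + 6p^2 + 25p + 68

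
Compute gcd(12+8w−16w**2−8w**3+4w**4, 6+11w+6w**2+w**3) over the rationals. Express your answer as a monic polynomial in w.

1+w

Repeated division with remainder:
  4w**4−8w**3−16w**2+8w+12 = (4w−32)(w**3+6w**2+11w+6) + (132w**2+336w+204)
  w**3+6w**2+11w+6 = ((1/132)w+19/726)(132w**2+336w+204) + ((80/121)w+80/121)
  132w**2+336w+204 = ((3993/20)w+6171/20)((80/121)w+80/121) + (0)
Last nonzero remainder: (80/121)w+80/121. Dividing through by 80/121 gives the monic gcd w+1.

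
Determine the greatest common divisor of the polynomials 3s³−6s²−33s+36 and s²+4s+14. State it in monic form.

By polynomial division,
  3s³−6s²−33s+36 = (3s−18)(s²+4s+14) + (−3s+288)
  s²+4s+14 = (−(1/3)s−100/3)(−3s+288) + (9614)
  −3s+288 = (−(3/9614)s+144/4807)(9614) + (0)
The last nonzero remainder is the constant 9614, so the polynomials are coprime and gcd = 1.

1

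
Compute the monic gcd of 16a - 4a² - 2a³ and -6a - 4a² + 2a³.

Euclidean algorithm in ℚ[a]:
  -2a³ - 4a² + 16a = (-1)(2a³ - 4a² - 6a) + (-8a² + 10a)
  2a³ - 4a² - 6a = (-(1/4)a + 3/16)(-8a² + 10a) + (-(63/8)a)
  -8a² + 10a = ((64/63)a - 80/63)(-(63/8)a) + (0)
Last nonzero remainder: -(63/8)a. Dividing through by -63/8 gives the monic gcd a.

a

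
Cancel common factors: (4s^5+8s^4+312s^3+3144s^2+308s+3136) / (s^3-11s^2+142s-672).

(4s^3+28s^2+4s+28)/(s-6)

Repeated division with remainder:
  4s^5+8s^4+312s^3+3144s^2+308s+3136 = (4s^2+52s+316)(s^3-11s^2+142s-672) + (1924s^2-9620s+215488)
  s^3-11s^2+142s-672 = ((1/1924)s-3/962)(1924s^2-9620s+215488) + (0)
Last nonzero remainder: 1924s^2-9620s+215488. Dividing through by 1924 gives the monic gcd s^2-5s+112.
Cancel s^2-5s+112 from numerator and denominator to get the reduced form.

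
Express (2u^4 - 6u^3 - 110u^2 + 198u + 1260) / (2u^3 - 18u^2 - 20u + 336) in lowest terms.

(u^3 + 4u^2 - 27u - 90)/(u^2 - 2u - 24)

Repeated division with remainder:
  2u^4 - 6u^3 - 110u^2 + 198u + 1260 = (u + 6)(2u^3 - 18u^2 - 20u + 336) + (18u^2 - 18u - 756)
  2u^3 - 18u^2 - 20u + 336 = ((1/9)u - 8/9)(18u^2 - 18u - 756) + (48u - 336)
  18u^2 - 18u - 756 = ((3/8)u + 9/4)(48u - 336) + (0)
Last nonzero remainder: 48u - 336. Dividing through by 48 gives the monic gcd u - 7.
Cancel u - 7 from numerator and denominator to get the reduced form.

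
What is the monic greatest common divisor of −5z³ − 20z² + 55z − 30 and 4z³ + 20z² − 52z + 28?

z² − 2z + 1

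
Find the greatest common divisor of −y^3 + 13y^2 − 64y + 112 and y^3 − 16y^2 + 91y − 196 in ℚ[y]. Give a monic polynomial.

y^2 − 9y + 28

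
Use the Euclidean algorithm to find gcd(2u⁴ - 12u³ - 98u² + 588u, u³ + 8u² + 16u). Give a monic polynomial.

Euclidean algorithm in ℚ[u]:
  2u⁴ - 12u³ - 98u² + 588u = (2u - 28)(u³ + 8u² + 16u) + (94u² + 1036u)
  u³ + 8u² + 16u = ((1/94)u - 71/2209)(94u² + 1036u) + ((108900/2209)u)
  94u² + 1036u = ((103823/54450)u + 572131/27225)((108900/2209)u) + (0)
Last nonzero remainder: (108900/2209)u. Dividing through by 108900/2209 gives the monic gcd u.

u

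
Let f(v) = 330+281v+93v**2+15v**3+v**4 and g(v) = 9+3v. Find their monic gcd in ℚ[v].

Repeated division with remainder:
  v**4+15v**3+93v**2+281v+330 = ((1/3)v**3+4v**2+19v+110/3)(3v+9) + (0)
Last nonzero remainder: 3v+9. Dividing through by 3 gives the monic gcd v+3.

3+v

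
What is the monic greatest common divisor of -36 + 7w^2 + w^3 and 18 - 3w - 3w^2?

-6 + w + w^2

Apply the Euclidean algorithm:
  w^3 + 7w^2 - 36 = (-(1/3)w - 2)(-3w^2 - 3w + 18) + (0)
Last nonzero remainder: -3w^2 - 3w + 18. Dividing through by -3 gives the monic gcd w^2 + w - 6.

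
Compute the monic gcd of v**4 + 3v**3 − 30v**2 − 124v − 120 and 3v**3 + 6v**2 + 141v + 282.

v + 2

Apply the Euclidean algorithm:
  v**4 + 3v**3 − 30v**2 − 124v − 120 = ((1/3)v + 1/3)(3v**3 + 6v**2 + 141v + 282) + (−79v**2 − 265v − 214)
  3v**3 + 6v**2 + 141v + 282 = (−(3/79)v + 321/6241)(−79v**2 − 265v − 214) + ((914328/6241)v + 1828656/6241)
  −79v**2 − 265v − 214 = (−(493039/914328)v − 667787/914328)((914328/6241)v + 1828656/6241) + (0)
Last nonzero remainder: (914328/6241)v + 1828656/6241. Dividing through by 914328/6241 gives the monic gcd v + 2.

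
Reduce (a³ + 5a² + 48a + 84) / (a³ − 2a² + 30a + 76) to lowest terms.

(a² + 3a + 42)/(a² − 4a + 38)

Apply the Euclidean algorithm:
  a³ + 5a² + 48a + 84 = (a³ − 2a² + 30a + 76) + (7a² + 18a + 8)
  a³ − 2a² + 30a + 76 = ((1/7)a − 32/49)(7a² + 18a + 8) + ((1990/49)a + 3980/49)
  7a² + 18a + 8 = ((343/1990)a + 98/995)((1990/49)a + 3980/49) + (0)
Last nonzero remainder: (1990/49)a + 3980/49. Dividing through by 1990/49 gives the monic gcd a + 2.
Cancel a + 2 from numerator and denominator to get the reduced form.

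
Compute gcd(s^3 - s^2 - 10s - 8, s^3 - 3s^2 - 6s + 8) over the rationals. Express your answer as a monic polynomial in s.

s^2 - 2s - 8

Euclidean algorithm in ℚ[s]:
  s^3 - s^2 - 10s - 8 = (s^3 - 3s^2 - 6s + 8) + (2s^2 - 4s - 16)
  s^3 - 3s^2 - 6s + 8 = ((1/2)s - 1/2)(2s^2 - 4s - 16) + (0)
Last nonzero remainder: 2s^2 - 4s - 16. Dividing through by 2 gives the monic gcd s^2 - 2s - 8.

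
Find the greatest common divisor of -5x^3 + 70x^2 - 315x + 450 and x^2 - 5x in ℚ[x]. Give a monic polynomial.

Euclidean algorithm in ℚ[x]:
  -5x^3 + 70x^2 - 315x + 450 = (-5x + 45)(x^2 - 5x) + (-90x + 450)
  x^2 - 5x = (-(1/90)x)(-90x + 450) + (0)
Last nonzero remainder: -90x + 450. Dividing through by -90 gives the monic gcd x - 5.

x - 5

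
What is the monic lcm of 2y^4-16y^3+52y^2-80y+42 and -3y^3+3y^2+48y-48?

By polynomial division,
  2y^4-16y^3+52y^2-80y+42 = (-(2/3)y+14/3)(-3y^3+3y^2+48y-48) + (70y^2-336y+266)
  -3y^3+3y^2+48y-48 = (-(3/70)y-57/350)(70y^2-336y+266) + ((117/25)y-117/25)
  70y^2-336y+266 = ((1750/117)y-6650/117)((117/25)y-117/25) + (0)
Last nonzero remainder: (117/25)y-117/25. Dividing through by 117/25 gives the monic gcd y-1.
Then lcm(f, g) = f·g / gcd(f, g); expanding and making the result monic gives the answer.

y^6-8y^5+10y^4+88y^3-395y^2+640y-336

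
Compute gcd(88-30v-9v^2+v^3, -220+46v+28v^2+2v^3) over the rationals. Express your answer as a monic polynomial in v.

Euclidean algorithm in ℚ[v]:
  v^3-9v^2-30v+88 = (1/2)(2v^3+28v^2+46v-220) + (-23v^2-53v+198)
  2v^3+28v^2+46v-220 = (-(2/23)v-538/529)(-23v^2-53v+198) + ((4928/529)v-9856/529)
  -23v^2-53v+198 = (-(12167/4928)v-4761/448)((4928/529)v-9856/529) + (0)
Last nonzero remainder: (4928/529)v-9856/529. Dividing through by 4928/529 gives the monic gcd v-2.

-2+v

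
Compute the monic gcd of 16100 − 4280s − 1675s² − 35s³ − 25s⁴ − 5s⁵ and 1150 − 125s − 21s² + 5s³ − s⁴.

Repeated division with remainder:
  −5s⁵ − 25s⁴ − 35s³ − 1675s² − 4280s + 16100 = (5s + 50)(−s⁴ + 5s³ − 21s² − 125s + 1150) + (−180s³ − 3780s − 41400)
  −s⁴ + 5s³ − 21s² − 125s + 1150 = ((1/180)s − 1/36)(−180s³ − 3780s − 41400) + (0)
Last nonzero remainder: −180s³ − 3780s − 41400. Dividing through by −180 gives the monic gcd s³ + 21s + 230.

230 + 21s + s³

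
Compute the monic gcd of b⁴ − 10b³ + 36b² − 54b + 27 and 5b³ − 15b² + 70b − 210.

b − 3

Apply the Euclidean algorithm:
  b⁴ − 10b³ + 36b² − 54b + 27 = ((1/5)b − 7/5)(5b³ − 15b² + 70b − 210) + (b² + 86b − 267)
  5b³ − 15b² + 70b − 210 = (5b − 445)(b² + 86b − 267) + (39675b − 119025)
  b² + 86b − 267 = ((1/39675)b + 89/39675)(39675b − 119025) + (0)
Last nonzero remainder: 39675b − 119025. Dividing through by 39675 gives the monic gcd b − 3.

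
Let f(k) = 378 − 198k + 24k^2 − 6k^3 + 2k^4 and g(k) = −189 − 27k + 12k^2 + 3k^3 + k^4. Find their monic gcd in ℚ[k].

−63 + 12k + k^3

By polynomial division,
  2k^4 − 6k^3 + 24k^2 − 198k + 378 = (2)(k^4 + 3k^3 + 12k^2 − 27k − 189) + (−12k^3 − 144k + 756)
  k^4 + 3k^3 + 12k^2 − 27k − 189 = (−(1/12)k − 1/4)(−12k^3 − 144k + 756) + (0)
Last nonzero remainder: −12k^3 − 144k + 756. Dividing through by −12 gives the monic gcd k^3 + 12k − 63.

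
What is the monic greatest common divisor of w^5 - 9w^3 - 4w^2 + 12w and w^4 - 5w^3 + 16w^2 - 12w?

Repeated division with remainder:
  w^5 - 9w^3 - 4w^2 + 12w = (w + 5)(w^4 - 5w^3 + 16w^2 - 12w) + (-72w^2 + 72w)
  w^4 - 5w^3 + 16w^2 - 12w = (-(1/72)w^2 + (1/18)w - 1/6)(-72w^2 + 72w) + (0)
Last nonzero remainder: -72w^2 + 72w. Dividing through by -72 gives the monic gcd w^2 - w.

w^2 - w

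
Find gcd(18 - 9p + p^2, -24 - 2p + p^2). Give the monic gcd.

By polynomial division,
  p^2 - 9p + 18 = (p^2 - 2p - 24) + (-7p + 42)
  p^2 - 2p - 24 = (-(1/7)p - 4/7)(-7p + 42) + (0)
Last nonzero remainder: -7p + 42. Dividing through by -7 gives the monic gcd p - 6.

-6 + p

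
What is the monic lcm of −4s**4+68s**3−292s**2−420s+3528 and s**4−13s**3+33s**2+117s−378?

By polynomial division,
  −4s**4+68s**3−292s**2−420s+3528 = (−4)(s**4−13s**3+33s**2+117s−378) + (16s**3−160s**2+48s+2016)
  s**4−13s**3+33s**2+117s−378 = ((1/16)s−3/16)(16s**3−160s**2+48s+2016) + (0)
Last nonzero remainder: 16s**3−160s**2+48s+2016. Dividing through by 16 gives the monic gcd s**3−10s**2+3s+126.
Then lcm(f, g) = f·g / gcd(f, g); expanding and making the result monic gives the answer.

s**5−20s**4+124s**3−114s**2−1197s+2646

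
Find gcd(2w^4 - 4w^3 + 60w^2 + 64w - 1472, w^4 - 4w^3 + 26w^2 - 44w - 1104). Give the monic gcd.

Euclidean algorithm in ℚ[w]:
  2w^4 - 4w^3 + 60w^2 + 64w - 1472 = (2)(w^4 - 4w^3 + 26w^2 - 44w - 1104) + (4w^3 + 8w^2 + 152w + 736)
  w^4 - 4w^3 + 26w^2 - 44w - 1104 = ((1/4)w - 3/2)(4w^3 + 8w^2 + 152w + 736) + (0)
Last nonzero remainder: 4w^3 + 8w^2 + 152w + 736. Dividing through by 4 gives the monic gcd w^3 + 2w^2 + 38w + 184.

w^3 + 2w^2 + 38w + 184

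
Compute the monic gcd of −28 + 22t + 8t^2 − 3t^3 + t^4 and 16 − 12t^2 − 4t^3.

By polynomial division,
  t^4 − 3t^3 + 8t^2 + 22t − 28 = (−(1/4)t + 3/2)(−4t^3 − 12t^2 + 16) + (26t^2 + 26t − 52)
  −4t^3 − 12t^2 + 16 = (−(2/13)t − 4/13)(26t^2 + 26t − 52) + (0)
Last nonzero remainder: 26t^2 + 26t − 52. Dividing through by 26 gives the monic gcd t^2 + t − 2.

−2 + t + t^2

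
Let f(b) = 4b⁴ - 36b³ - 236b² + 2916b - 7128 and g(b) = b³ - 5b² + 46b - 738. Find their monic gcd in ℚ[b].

b - 9

By polynomial division,
  4b⁴ - 36b³ - 236b² + 2916b - 7128 = (4b - 16)(b³ - 5b² + 46b - 738) + (-500b² + 6604b - 18936)
  b³ - 5b² + 46b - 738 = (-(1/500)b - 513/31250)(-500b² + 6604b - 18936) + ((1820926/15625)b - 16388334/15625)
  -500b² + 6604b - 18936 = (-(3906250/910463)b + 16437500/910463)((1820926/15625)b - 16388334/15625) + (0)
Last nonzero remainder: (1820926/15625)b - 16388334/15625. Dividing through by 1820926/15625 gives the monic gcd b - 9.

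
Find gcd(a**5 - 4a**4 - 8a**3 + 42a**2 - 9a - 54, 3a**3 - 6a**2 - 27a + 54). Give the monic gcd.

a**3 - 2a**2 - 9a + 18

Apply the Euclidean algorithm:
  a**5 - 4a**4 - 8a**3 + 42a**2 - 9a - 54 = ((1/3)a**2 - (2/3)a - 1)(3a**3 - 6a**2 - 27a + 54) + (0)
Last nonzero remainder: 3a**3 - 6a**2 - 27a + 54. Dividing through by 3 gives the monic gcd a**3 - 2a**2 - 9a + 18.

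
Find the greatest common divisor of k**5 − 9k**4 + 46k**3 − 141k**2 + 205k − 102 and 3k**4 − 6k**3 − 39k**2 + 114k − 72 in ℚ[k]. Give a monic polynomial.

k**3 − 6k**2 + 11k − 6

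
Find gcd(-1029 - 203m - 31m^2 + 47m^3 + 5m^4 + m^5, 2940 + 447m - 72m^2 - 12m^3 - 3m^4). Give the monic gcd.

49 + 5m + m^2

By polynomial division,
  m^5 + 5m^4 + 47m^3 - 31m^2 - 203m - 1029 = (-(1/3)m - 1/3)(-3m^4 - 12m^3 - 72m^2 + 447m + 2940) + (19m^3 + 94m^2 + 926m - 49)
  -3m^4 - 12m^3 - 72m^2 + 447m + 2940 = (-(3/19)m + 54/361)(19m^3 + 94m^2 + 926m - 49) + ((21714/361)m^2 + (108570/361)m + 1063986/361)
  19m^3 + 94m^2 + 926m - 49 = ((6859/21714)m - 361/21714)((21714/361)m^2 + (108570/361)m + 1063986/361) + (0)
Last nonzero remainder: (21714/361)m^2 + (108570/361)m + 1063986/361. Dividing through by 21714/361 gives the monic gcd m^2 + 5m + 49.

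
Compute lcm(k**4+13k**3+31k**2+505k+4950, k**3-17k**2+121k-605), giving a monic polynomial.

Repeated division with remainder:
  k**4+13k**3+31k**2+505k+4950 = (k+30)(k**3-17k**2+121k-605) + (420k**2-2520k+23100)
  k**3-17k**2+121k-605 = ((1/420)k-11/420)(420k**2-2520k+23100) + (0)
Last nonzero remainder: 420k**2-2520k+23100. Dividing through by 420 gives the monic gcd k**2-6k+55.
Then lcm(f, g) = f·g / gcd(f, g); expanding and making the result monic gives the answer.

k**5+2k**4-112k**3+164k**2-605k-54450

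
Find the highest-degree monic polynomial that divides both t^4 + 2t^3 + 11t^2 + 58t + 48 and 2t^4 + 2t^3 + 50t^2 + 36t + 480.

Euclidean algorithm in ℚ[t]:
  t^4 + 2t^3 + 11t^2 + 58t + 48 = (1/2)(2t^4 + 2t^3 + 50t^2 + 36t + 480) + (t^3 − 14t^2 + 40t − 192)
  2t^4 + 2t^3 + 50t^2 + 36t + 480 = (2t + 30)(t^3 − 14t^2 + 40t − 192) + (390t^2 − 780t + 6240)
  t^3 − 14t^2 + 40t − 192 = ((1/390)t − 2/65)(390t^2 − 780t + 6240) + (0)
Last nonzero remainder: 390t^2 − 780t + 6240. Dividing through by 390 gives the monic gcd t^2 − 2t + 16.

t^2 − 2t + 16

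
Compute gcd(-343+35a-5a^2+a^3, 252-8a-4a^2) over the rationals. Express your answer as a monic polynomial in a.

-7+a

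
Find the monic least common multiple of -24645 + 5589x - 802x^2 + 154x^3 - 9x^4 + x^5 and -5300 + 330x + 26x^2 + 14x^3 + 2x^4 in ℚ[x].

-246450 + 31245x - 2431x^2 + 738x^3 + 64x^4 + x^5 + x^6

Apply the Euclidean algorithm:
  x^5 - 9x^4 + 154x^3 - 802x^2 + 5589x - 24645 = ((1/2)x - 8)(2x^4 + 14x^3 + 26x^2 + 330x - 5300) + (253x^3 - 759x^2 + 10879x - 67045)
  2x^4 + 14x^3 + 26x^2 + 330x - 5300 = ((2/253)x + 20/253)(253x^3 - 759x^2 + 10879x - 67045) + (0)
Last nonzero remainder: 253x^3 - 759x^2 + 10879x - 67045. Dividing through by 253 gives the monic gcd x^3 - 3x^2 + 43x - 265.
Then lcm(f, g) = f·g / gcd(f, g); expanding and making the result monic gives the answer.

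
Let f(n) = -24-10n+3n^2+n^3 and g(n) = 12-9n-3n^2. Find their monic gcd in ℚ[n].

Euclidean algorithm in ℚ[n]:
  n^3+3n^2-10n-24 = (-(1/3)n)(-3n^2-9n+12) + (-6n-24)
  -3n^2-9n+12 = ((1/2)n-1/2)(-6n-24) + (0)
Last nonzero remainder: -6n-24. Dividing through by -6 gives the monic gcd n+4.

4+n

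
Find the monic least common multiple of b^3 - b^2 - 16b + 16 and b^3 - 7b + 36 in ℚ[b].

Repeated division with remainder:
  b^3 - b^2 - 16b + 16 = (b^3 - 7b + 36) + (-b^2 - 9b - 20)
  b^3 - 7b + 36 = (-b + 9)(-b^2 - 9b - 20) + (54b + 216)
  -b^2 - 9b - 20 = (-(1/54)b - 5/54)(54b + 216) + (0)
Last nonzero remainder: 54b + 216. Dividing through by 54 gives the monic gcd b + 4.
Then lcm(f, g) = f·g / gcd(f, g); expanding and making the result monic gives the answer.

b^5 - 5b^4 - 3b^3 + 71b^2 - 208b + 144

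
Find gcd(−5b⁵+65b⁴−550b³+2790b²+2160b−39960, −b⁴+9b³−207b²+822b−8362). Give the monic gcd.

b²−4b+74

Apply the Euclidean algorithm:
  −5b⁵+65b⁴−550b³+2790b²+2160b−39960 = (5b−20)(−b⁴+9b³−207b²+822b−8362) + (665b³−5460b²+60410b−207200)
  −b⁴+9b³−207b²+822b−8362 = (−(1/665)b+3/2527)(665b³−5460b²+60410b−207200) + (−(39593/361)b²+(158372/361)b−2929882/361)
  665b³−5460b²+60410b−207200 = (−(240065/39593)b+1010800/39593)(−(39593/361)b²+(158372/361)b−2929882/361) + (0)
Last nonzero remainder: −(39593/361)b²+(158372/361)b−2929882/361. Dividing through by −39593/361 gives the monic gcd b²−4b+74.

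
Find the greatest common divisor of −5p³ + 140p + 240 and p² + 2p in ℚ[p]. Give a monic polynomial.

p + 2

Repeated division with remainder:
  −5p³ + 140p + 240 = (−5p + 10)(p² + 2p) + (120p + 240)
  p² + 2p = ((1/120)p)(120p + 240) + (0)
Last nonzero remainder: 120p + 240. Dividing through by 120 gives the monic gcd p + 2.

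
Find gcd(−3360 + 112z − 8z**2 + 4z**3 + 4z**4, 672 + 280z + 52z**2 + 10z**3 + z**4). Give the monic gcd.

Apply the Euclidean algorithm:
  4z**4 + 4z**3 − 8z**2 + 112z − 3360 = (4)(z**4 + 10z**3 + 52z**2 + 280z + 672) + (−36z**3 − 216z**2 − 1008z − 6048)
  z**4 + 10z**3 + 52z**2 + 280z + 672 = (−(1/36)z − 1/9)(−36z**3 − 216z**2 − 1008z − 6048) + (0)
Last nonzero remainder: −36z**3 − 216z**2 − 1008z − 6048. Dividing through by −36 gives the monic gcd z**3 + 6z**2 + 28z + 168.

168 + 28z + 6z**2 + z**3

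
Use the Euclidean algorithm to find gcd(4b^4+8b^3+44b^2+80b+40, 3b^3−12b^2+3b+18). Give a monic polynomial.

b+1

By polynomial division,
  4b^4+8b^3+44b^2+80b+40 = ((4/3)b+8)(3b^3−12b^2+3b+18) + (136b^2+32b−104)
  3b^3−12b^2+3b+18 = ((3/136)b−27/289)(136b^2+32b−104) + ((2394/289)b+2394/289)
  136b^2+32b−104 = ((19652/1197)b−15028/1197)((2394/289)b+2394/289) + (0)
Last nonzero remainder: (2394/289)b+2394/289. Dividing through by 2394/289 gives the monic gcd b+1.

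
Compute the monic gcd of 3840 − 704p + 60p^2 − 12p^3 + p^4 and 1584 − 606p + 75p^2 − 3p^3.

−8 + p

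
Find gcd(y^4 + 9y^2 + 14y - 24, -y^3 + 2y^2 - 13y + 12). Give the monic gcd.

y^3 - 2y^2 + 13y - 12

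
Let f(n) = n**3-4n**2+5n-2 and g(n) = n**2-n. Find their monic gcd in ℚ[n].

n-1

Apply the Euclidean algorithm:
  n**3-4n**2+5n-2 = (n-3)(n**2-n) + (2n-2)
  n**2-n = ((1/2)n)(2n-2) + (0)
Last nonzero remainder: 2n-2. Dividing through by 2 gives the monic gcd n-1.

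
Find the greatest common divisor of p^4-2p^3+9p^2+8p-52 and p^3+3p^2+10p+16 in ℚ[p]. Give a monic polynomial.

p+2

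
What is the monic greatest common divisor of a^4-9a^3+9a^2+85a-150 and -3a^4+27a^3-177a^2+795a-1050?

By polynomial division,
  a^4-9a^3+9a^2+85a-150 = (-1/3)(-3a^4+27a^3-177a^2+795a-1050) + (-50a^2+350a-500)
  -3a^4+27a^3-177a^2+795a-1050 = ((3/50)a^2-(3/25)a+21/10)(-50a^2+350a-500) + (0)
Last nonzero remainder: -50a^2+350a-500. Dividing through by -50 gives the monic gcd a^2-7a+10.

a^2-7a+10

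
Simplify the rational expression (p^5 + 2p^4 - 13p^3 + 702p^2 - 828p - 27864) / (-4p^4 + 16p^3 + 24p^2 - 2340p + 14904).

(-p^3 + p^2 - 44p - 516)/(4p^2 - 28p + 276)

By polynomial division,
  p^5 + 2p^4 - 13p^3 + 702p^2 - 828p - 27864 = (-(1/4)p - 3/2)(-4p^4 + 16p^3 + 24p^2 - 2340p + 14904) + (17p^3 + 153p^2 - 612p - 5508)
  -4p^4 + 16p^3 + 24p^2 - 2340p + 14904 = (-(4/17)p + 52/17)(17p^3 + 153p^2 - 612p - 5508) + (-588p^2 - 1764p + 31752)
  17p^3 + 153p^2 - 612p - 5508 = (-(17/588)p - 17/98)(-588p^2 - 1764p + 31752) + (0)
Last nonzero remainder: -588p^2 - 1764p + 31752. Dividing through by -588 gives the monic gcd p^2 + 3p - 54.
Cancel p^2 + 3p - 54 from numerator and denominator to get the reduced form.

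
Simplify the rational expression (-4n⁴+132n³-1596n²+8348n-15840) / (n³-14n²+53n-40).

(-4n²+80n-396)/(n-1)

Apply the Euclidean algorithm:
  -4n⁴+132n³-1596n²+8348n-15840 = (-4n+76)(n³-14n²+53n-40) + (-320n²+4160n-12800)
  n³-14n²+53n-40 = (-(1/320)n+1/320)(-320n²+4160n-12800) + (0)
Last nonzero remainder: -320n²+4160n-12800. Dividing through by -320 gives the monic gcd n²-13n+40.
Cancel n²-13n+40 from numerator and denominator to get the reduced form.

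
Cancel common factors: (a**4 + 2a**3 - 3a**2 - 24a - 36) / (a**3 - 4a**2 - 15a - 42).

Repeated division with remainder:
  a**4 + 2a**3 - 3a**2 - 24a - 36 = (a + 6)(a**3 - 4a**2 - 15a - 42) + (36a**2 + 108a + 216)
  a**3 - 4a**2 - 15a - 42 = ((1/36)a - 7/36)(36a**2 + 108a + 216) + (0)
Last nonzero remainder: 36a**2 + 108a + 216. Dividing through by 36 gives the monic gcd a**2 + 3a + 6.
Cancel a**2 + 3a + 6 from numerator and denominator to get the reduced form.

(a**2 - a - 6)/(a - 7)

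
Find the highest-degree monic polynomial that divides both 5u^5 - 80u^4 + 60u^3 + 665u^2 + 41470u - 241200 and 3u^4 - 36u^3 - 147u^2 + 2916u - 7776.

u^2 - 17u + 72

Repeated division with remainder:
  5u^5 - 80u^4 + 60u^3 + 665u^2 + 41470u - 241200 = ((5/3)u - 20/3)(3u^4 - 36u^3 - 147u^2 + 2916u - 7776) + (65u^3 - 5175u^2 + 73870u - 293040)
  3u^4 - 36u^3 - 147u^2 + 2916u - 7776 = ((3/65)u + 2637/845)(65u^3 - 5175u^2 + 73870u - 293040) + ((2128266/169)u^2 - (36180522/169)u + 153235152/169)
  65u^3 - 5175u^2 + 73870u - 293040 = ((10985/2128266)u - 343915/1064133)((2128266/169)u^2 - (36180522/169)u + 153235152/169) + (0)
Last nonzero remainder: (2128266/169)u^2 - (36180522/169)u + 153235152/169. Dividing through by 2128266/169 gives the monic gcd u^2 - 17u + 72.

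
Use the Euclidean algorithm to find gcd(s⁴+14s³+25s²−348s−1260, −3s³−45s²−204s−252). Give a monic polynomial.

By polynomial division,
  s⁴+14s³+25s²−348s−1260 = (−(1/3)s+1/3)(−3s³−45s²−204s−252) + (−28s²−364s−1176)
  −3s³−45s²−204s−252 = ((3/28)s+3/14)(−28s²−364s−1176) + (0)
Last nonzero remainder: −28s²−364s−1176. Dividing through by −28 gives the monic gcd s²+13s+42.

s²+13s+42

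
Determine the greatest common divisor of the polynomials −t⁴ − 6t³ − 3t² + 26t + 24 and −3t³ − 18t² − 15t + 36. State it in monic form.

t² + 7t + 12

By polynomial division,
  −t⁴ − 6t³ − 3t² + 26t + 24 = ((1/3)t)(−3t³ − 18t² − 15t + 36) + (2t² + 14t + 24)
  −3t³ − 18t² − 15t + 36 = (−(3/2)t + 3/2)(2t² + 14t + 24) + (0)
Last nonzero remainder: 2t² + 14t + 24. Dividing through by 2 gives the monic gcd t² + 7t + 12.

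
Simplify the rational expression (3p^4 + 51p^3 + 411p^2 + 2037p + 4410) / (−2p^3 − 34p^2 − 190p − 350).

By polynomial division,
  3p^4 + 51p^3 + 411p^2 + 2037p + 4410 = (−(3/2)p)(−2p^3 − 34p^2 − 190p − 350) + (126p^2 + 1512p + 4410)
  −2p^3 − 34p^2 − 190p − 350 = (−(1/63)p − 5/63)(126p^2 + 1512p + 4410) + (0)
Last nonzero remainder: 126p^2 + 1512p + 4410. Dividing through by 126 gives the monic gcd p^2 + 12p + 35.
Cancel p^2 + 12p + 35 from numerator and denominator to get the reduced form.

(−3p^2 − 15p − 126)/(2p + 10)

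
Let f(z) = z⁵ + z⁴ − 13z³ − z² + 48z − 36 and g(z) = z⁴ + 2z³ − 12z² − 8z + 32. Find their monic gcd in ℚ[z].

Euclidean algorithm in ℚ[z]:
  z⁵ + z⁴ − 13z³ − z² + 48z − 36 = (z − 1)(z⁴ + 2z³ − 12z² − 8z + 32) + (z³ − 5z² + 8z − 4)
  z⁴ + 2z³ − 12z² − 8z + 32 = (z + 7)(z³ − 5z² + 8z − 4) + (15z² − 60z + 60)
  z³ − 5z² + 8z − 4 = ((1/15)z − 1/15)(15z² − 60z + 60) + (0)
Last nonzero remainder: 15z² − 60z + 60. Dividing through by 15 gives the monic gcd z² − 4z + 4.

z² − 4z + 4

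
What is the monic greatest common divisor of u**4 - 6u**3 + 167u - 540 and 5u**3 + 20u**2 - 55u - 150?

Repeated division with remainder:
  u**4 - 6u**3 + 167u - 540 = ((1/5)u - 2)(5u**3 + 20u**2 - 55u - 150) + (51u**2 + 87u - 840)
  5u**3 + 20u**2 - 55u - 150 = ((5/51)u + 65/289)(51u**2 + 87u - 840) + ((2250/289)u + 11250/289)
  51u**2 + 87u - 840 = ((4913/750)u - 8092/375)((2250/289)u + 11250/289) + (0)
Last nonzero remainder: (2250/289)u + 11250/289. Dividing through by 2250/289 gives the monic gcd u + 5.

u + 5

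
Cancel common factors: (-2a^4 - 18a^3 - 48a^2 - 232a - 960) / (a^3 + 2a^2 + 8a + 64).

(-2a^2 - 22a - 60)/(a + 4)

Apply the Euclidean algorithm:
  -2a^4 - 18a^3 - 48a^2 - 232a - 960 = (-2a - 14)(a^3 + 2a^2 + 8a + 64) + (-4a^2 + 8a - 64)
  a^3 + 2a^2 + 8a + 64 = (-(1/4)a - 1)(-4a^2 + 8a - 64) + (0)
Last nonzero remainder: -4a^2 + 8a - 64. Dividing through by -4 gives the monic gcd a^2 - 2a + 16.
Cancel a^2 - 2a + 16 from numerator and denominator to get the reduced form.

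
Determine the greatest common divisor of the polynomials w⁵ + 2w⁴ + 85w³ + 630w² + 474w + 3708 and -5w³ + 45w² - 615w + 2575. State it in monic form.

w² - 4w + 103

Apply the Euclidean algorithm:
  w⁵ + 2w⁴ + 85w³ + 630w² + 474w + 3708 = (-(1/5)w² - (11/5)w - 61/5)(-5w³ + 45w² - 615w + 2575) + (341w² - 1364w + 35123)
  -5w³ + 45w² - 615w + 2575 = (-(5/341)w + 25/341)(341w² - 1364w + 35123) + (0)
Last nonzero remainder: 341w² - 1364w + 35123. Dividing through by 341 gives the monic gcd w² - 4w + 103.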